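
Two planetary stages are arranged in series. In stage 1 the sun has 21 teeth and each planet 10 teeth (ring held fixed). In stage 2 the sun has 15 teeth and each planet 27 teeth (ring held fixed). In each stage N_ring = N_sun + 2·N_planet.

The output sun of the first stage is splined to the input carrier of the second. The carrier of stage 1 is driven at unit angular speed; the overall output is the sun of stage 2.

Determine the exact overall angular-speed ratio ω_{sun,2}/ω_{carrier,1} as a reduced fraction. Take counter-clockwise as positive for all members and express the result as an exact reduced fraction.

248/15

Stage 1: N_ring = 21 + 2·10 = 41
Stage 1: 21(ω_s−ω_c) = −41(ω_r−ω_c),  ω_r=0, ω_c=1
Stage 1: ω_s = 1 − (41/21)(0−1) = 62/21
  ⇒ ω_s¹/ω_c¹ = 62/21
Stage 2: N_ring = 15 + 2·27 = 69
Stage 2: 15(ω_s−ω_c) = −69(ω_r−ω_c),  ω_r=0, ω_c=1
Stage 2: ω_s = 1 − (69/15)(0−1) = 28/5
  ⇒ ω_s²/ω_c² = 28/5
Coupling ω_c² = ω_s¹ ⇒ overall = 62/21 × 28/5 = 248/15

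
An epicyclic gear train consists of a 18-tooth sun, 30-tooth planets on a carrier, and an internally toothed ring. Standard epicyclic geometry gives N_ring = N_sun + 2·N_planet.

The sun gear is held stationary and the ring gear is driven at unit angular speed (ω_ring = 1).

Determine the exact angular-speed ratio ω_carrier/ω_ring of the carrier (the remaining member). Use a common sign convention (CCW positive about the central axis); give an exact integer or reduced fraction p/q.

13/16

N_ring = 18 + 2·30 = 78
18(ω_s−ω_c) = −78(ω_r−ω_c),  ω_s=0, ω_r=1
18(0−ω_c) = −78(1−ω_c)  ⇒  96ω_c = 78  ⇒  ω_c = 13/16
ω_c/ω_r = 13/16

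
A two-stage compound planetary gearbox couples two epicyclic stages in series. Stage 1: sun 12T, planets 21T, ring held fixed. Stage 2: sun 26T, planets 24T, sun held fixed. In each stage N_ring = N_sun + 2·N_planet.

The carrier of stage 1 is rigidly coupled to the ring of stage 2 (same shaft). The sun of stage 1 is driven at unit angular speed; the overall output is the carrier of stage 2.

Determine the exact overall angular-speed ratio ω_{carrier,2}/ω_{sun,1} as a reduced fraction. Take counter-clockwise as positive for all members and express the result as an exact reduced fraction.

Stage 1: N_ring = 12 + 2·21 = 54
Stage 1: 12(ω_s−ω_c) = −54(ω_r−ω_c),  ω_r=0, ω_s=1
Stage 1: 12(1−ω_c) = −54(0−ω_c)  ⇒  66ω_c = 12  ⇒  ω_c = 2/11
  ⇒ ω_c¹/ω_s¹ = 2/11
Stage 2: N_ring = 26 + 2·24 = 74
Stage 2: 26(ω_s−ω_c) = −74(ω_r−ω_c),  ω_s=0, ω_r=1
Stage 2: 26(0−ω_c) = −74(1−ω_c)  ⇒  100ω_c = 74  ⇒  ω_c = 37/50
  ⇒ ω_c²/ω_r² = 37/50
Coupling ω_r² = ω_c¹ ⇒ overall = 2/11 × 37/50 = 37/275

37/275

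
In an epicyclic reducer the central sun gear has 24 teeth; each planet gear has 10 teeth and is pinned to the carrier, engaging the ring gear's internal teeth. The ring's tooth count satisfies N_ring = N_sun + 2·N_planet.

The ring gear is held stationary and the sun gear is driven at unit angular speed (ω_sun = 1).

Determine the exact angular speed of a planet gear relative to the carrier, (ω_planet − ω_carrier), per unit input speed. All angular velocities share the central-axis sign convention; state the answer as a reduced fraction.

-132/85

N_ring = 24 + 2·10 = 44
24(ω_s−ω_c) = −44(ω_r−ω_c),  ω_r=0, ω_s=1
24(1−ω_c) = −44(0−ω_c)  ⇒  68ω_c = 24  ⇒  ω_c = 6/17
sun–planet: 24·(1−6/17) = −10·(ω_p−ω_c)  ⇒  ω_p−ω_c = −(24/10)·(11/17) = -132/85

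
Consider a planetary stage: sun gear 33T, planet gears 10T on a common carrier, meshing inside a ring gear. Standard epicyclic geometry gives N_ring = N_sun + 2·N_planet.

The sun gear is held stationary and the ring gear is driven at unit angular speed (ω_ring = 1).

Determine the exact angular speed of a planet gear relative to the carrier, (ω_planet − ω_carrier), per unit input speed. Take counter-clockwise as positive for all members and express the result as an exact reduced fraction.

N_ring = 33 + 2·10 = 53
33(ω_s−ω_c) = −53(ω_r−ω_c),  ω_s=0, ω_r=1
33(0−ω_c) = −53(1−ω_c)  ⇒  86ω_c = 53  ⇒  ω_c = 53/86
sun–planet: 33·(0−53/86) = −10·(ω_p−ω_c)  ⇒  ω_p−ω_c = −(33/10)·(-53/86) = 1749/860

1749/860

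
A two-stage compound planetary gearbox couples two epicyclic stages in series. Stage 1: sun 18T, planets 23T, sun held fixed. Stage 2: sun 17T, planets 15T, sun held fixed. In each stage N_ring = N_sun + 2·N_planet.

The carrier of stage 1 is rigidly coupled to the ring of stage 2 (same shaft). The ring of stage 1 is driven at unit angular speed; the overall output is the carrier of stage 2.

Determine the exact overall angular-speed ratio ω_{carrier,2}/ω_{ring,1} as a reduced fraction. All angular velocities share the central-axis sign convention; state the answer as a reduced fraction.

47/82

Stage 1: N_ring = 18 + 2·23 = 64
Stage 1: 18(ω_s−ω_c) = −64(ω_r−ω_c),  ω_s=0, ω_r=1
Stage 1: 18(0−ω_c) = −64(1−ω_c)  ⇒  82ω_c = 64  ⇒  ω_c = 32/41
  ⇒ ω_c¹/ω_r¹ = 32/41
Stage 2: N_ring = 17 + 2·15 = 47
Stage 2: 17(ω_s−ω_c) = −47(ω_r−ω_c),  ω_s=0, ω_r=1
Stage 2: 17(0−ω_c) = −47(1−ω_c)  ⇒  64ω_c = 47  ⇒  ω_c = 47/64
  ⇒ ω_c²/ω_r² = 47/64
Coupling ω_r² = ω_c¹ ⇒ overall = 32/41 × 47/64 = 47/82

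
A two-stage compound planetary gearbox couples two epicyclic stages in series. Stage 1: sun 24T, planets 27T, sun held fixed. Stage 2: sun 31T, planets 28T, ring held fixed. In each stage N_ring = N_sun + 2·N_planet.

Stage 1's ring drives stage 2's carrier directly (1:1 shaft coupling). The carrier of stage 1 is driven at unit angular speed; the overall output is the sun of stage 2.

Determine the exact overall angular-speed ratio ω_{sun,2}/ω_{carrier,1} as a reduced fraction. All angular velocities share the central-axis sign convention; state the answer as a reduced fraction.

Stage 1: N_ring = 24 + 2·27 = 78
Stage 1: 24(ω_s−ω_c) = −78(ω_r−ω_c),  ω_s=0, ω_c=1
Stage 1: ω_r = 1 − (24/78)(0−1) = 17/13
  ⇒ ω_r¹/ω_c¹ = 17/13
Stage 2: N_ring = 31 + 2·28 = 87
Stage 2: 31(ω_s−ω_c) = −87(ω_r−ω_c),  ω_r=0, ω_c=1
Stage 2: ω_s = 1 − (87/31)(0−1) = 118/31
  ⇒ ω_s²/ω_c² = 118/31
Coupling ω_c² = ω_r¹ ⇒ overall = 17/13 × 118/31 = 2006/403

2006/403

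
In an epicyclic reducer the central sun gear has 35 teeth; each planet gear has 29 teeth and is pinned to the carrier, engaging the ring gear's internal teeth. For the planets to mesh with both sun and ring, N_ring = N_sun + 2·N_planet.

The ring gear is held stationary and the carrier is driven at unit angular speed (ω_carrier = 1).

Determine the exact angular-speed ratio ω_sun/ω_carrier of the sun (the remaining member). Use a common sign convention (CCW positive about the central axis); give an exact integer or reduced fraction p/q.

128/35

N_ring = 35 + 2·29 = 93
35(ω_s−ω_c) = −93(ω_r−ω_c),  ω_r=0, ω_c=1
ω_s = 1 − (93/35)(0−1) = 128/35
ω_s/ω_c = 128/35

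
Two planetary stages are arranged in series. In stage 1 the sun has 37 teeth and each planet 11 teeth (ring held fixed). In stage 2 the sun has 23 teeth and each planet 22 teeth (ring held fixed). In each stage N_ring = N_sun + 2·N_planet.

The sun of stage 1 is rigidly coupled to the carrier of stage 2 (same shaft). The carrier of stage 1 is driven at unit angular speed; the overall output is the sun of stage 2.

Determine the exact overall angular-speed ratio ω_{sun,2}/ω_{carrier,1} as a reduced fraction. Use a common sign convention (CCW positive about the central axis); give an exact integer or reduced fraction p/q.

8640/851

Stage 1: N_ring = 37 + 2·11 = 59
Stage 1: 37(ω_s−ω_c) = −59(ω_r−ω_c),  ω_r=0, ω_c=1
Stage 1: ω_s = 1 − (59/37)(0−1) = 96/37
  ⇒ ω_s¹/ω_c¹ = 96/37
Stage 2: N_ring = 23 + 2·22 = 67
Stage 2: 23(ω_s−ω_c) = −67(ω_r−ω_c),  ω_r=0, ω_c=1
Stage 2: ω_s = 1 − (67/23)(0−1) = 90/23
  ⇒ ω_s²/ω_c² = 90/23
Coupling ω_c² = ω_s¹ ⇒ overall = 96/37 × 90/23 = 8640/851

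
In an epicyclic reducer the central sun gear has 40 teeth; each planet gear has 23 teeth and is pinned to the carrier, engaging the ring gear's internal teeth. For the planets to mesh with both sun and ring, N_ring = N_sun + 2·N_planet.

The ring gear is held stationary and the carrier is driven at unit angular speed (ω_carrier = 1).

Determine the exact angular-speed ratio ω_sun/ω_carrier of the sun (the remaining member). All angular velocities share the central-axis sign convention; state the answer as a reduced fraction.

N_ring = 40 + 2·23 = 86
40(ω_s−ω_c) = −86(ω_r−ω_c),  ω_r=0, ω_c=1
ω_s = 1 − (86/40)(0−1) = 63/20
ω_s/ω_c = 63/20

63/20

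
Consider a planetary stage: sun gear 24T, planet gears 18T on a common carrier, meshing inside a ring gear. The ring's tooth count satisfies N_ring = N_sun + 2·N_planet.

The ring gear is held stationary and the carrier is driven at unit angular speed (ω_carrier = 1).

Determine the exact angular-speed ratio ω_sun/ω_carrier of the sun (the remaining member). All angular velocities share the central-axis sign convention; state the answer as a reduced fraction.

N_ring = 24 + 2·18 = 60
24(ω_s−ω_c) = −60(ω_r−ω_c),  ω_r=0, ω_c=1
ω_s = 1 − (60/24)(0−1) = 7/2
ω_s/ω_c = 7/2

7/2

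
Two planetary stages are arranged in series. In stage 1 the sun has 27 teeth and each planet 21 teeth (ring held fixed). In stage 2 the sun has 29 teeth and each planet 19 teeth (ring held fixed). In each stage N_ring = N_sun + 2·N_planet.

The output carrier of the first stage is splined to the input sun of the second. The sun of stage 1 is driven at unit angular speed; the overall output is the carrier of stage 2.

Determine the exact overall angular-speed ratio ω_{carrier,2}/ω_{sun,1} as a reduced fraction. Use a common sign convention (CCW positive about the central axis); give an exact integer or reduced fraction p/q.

Stage 1: N_ring = 27 + 2·21 = 69
Stage 1: 27(ω_s−ω_c) = −69(ω_r−ω_c),  ω_r=0, ω_s=1
Stage 1: 27(1−ω_c) = −69(0−ω_c)  ⇒  96ω_c = 27  ⇒  ω_c = 9/32
  ⇒ ω_c¹/ω_s¹ = 9/32
Stage 2: N_ring = 29 + 2·19 = 67
Stage 2: 29(ω_s−ω_c) = −67(ω_r−ω_c),  ω_r=0, ω_s=1
Stage 2: 29(1−ω_c) = −67(0−ω_c)  ⇒  96ω_c = 29  ⇒  ω_c = 29/96
  ⇒ ω_c²/ω_s² = 29/96
Coupling ω_s² = ω_c¹ ⇒ overall = 9/32 × 29/96 = 87/1024

87/1024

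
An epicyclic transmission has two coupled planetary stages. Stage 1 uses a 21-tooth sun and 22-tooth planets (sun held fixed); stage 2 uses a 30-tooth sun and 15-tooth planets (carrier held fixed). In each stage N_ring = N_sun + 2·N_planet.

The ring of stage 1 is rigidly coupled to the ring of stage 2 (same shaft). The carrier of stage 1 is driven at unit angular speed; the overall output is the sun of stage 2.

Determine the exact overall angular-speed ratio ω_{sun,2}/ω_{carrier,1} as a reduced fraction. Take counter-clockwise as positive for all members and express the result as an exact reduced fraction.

-172/65

Stage 1: N_ring = 21 + 2·22 = 65
Stage 1: 21(ω_s−ω_c) = −65(ω_r−ω_c),  ω_s=0, ω_c=1
Stage 1: ω_r = 1 − (21/65)(0−1) = 86/65
  ⇒ ω_r¹/ω_c¹ = 86/65
Stage 2: N_ring = 30 + 2·15 = 60
Stage 2: 30(ω_s−ω_c) = −60(ω_r−ω_c),  ω_c=0, ω_r=1
Stage 2: ω_s = 0 − (60/30)(1−0) = -2
  ⇒ ω_s²/ω_r² = -2
Coupling ω_r² = ω_r¹ ⇒ overall = 86/65 × -2 = -172/65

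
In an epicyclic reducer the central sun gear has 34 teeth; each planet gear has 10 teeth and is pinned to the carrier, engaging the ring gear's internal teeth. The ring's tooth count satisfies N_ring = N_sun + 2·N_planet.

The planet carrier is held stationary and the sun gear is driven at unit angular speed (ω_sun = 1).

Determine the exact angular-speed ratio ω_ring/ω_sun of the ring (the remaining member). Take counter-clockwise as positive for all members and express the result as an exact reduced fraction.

N_ring = 34 + 2·10 = 54
34(ω_s−ω_c) = −54(ω_r−ω_c),  ω_c=0, ω_s=1
ω_r = 0 − (34/54)(1−0) = -17/27
ω_r/ω_s = -17/27

-17/27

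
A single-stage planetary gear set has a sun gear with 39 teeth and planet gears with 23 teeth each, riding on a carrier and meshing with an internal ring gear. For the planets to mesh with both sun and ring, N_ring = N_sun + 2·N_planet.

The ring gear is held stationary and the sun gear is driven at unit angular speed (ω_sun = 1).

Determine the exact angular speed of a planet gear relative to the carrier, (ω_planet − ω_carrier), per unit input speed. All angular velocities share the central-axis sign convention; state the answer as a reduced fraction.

-3315/2852

N_ring = 39 + 2·23 = 85
39(ω_s−ω_c) = −85(ω_r−ω_c),  ω_r=0, ω_s=1
39(1−ω_c) = −85(0−ω_c)  ⇒  124ω_c = 39  ⇒  ω_c = 39/124
sun–planet: 39·(1−39/124) = −23·(ω_p−ω_c)  ⇒  ω_p−ω_c = −(39/23)·(85/124) = -3315/2852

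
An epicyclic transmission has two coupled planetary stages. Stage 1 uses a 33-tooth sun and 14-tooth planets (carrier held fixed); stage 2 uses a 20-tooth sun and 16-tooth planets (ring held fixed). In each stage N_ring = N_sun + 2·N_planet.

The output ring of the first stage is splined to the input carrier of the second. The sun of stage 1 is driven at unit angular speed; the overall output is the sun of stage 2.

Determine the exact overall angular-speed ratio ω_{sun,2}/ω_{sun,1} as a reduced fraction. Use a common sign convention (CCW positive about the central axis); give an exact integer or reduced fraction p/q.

Stage 1: N_ring = 33 + 2·14 = 61
Stage 1: 33(ω_s−ω_c) = −61(ω_r−ω_c),  ω_c=0, ω_s=1
Stage 1: ω_r = 0 − (33/61)(1−0) = -33/61
  ⇒ ω_r¹/ω_s¹ = -33/61
Stage 2: N_ring = 20 + 2·16 = 52
Stage 2: 20(ω_s−ω_c) = −52(ω_r−ω_c),  ω_r=0, ω_c=1
Stage 2: ω_s = 1 − (52/20)(0−1) = 18/5
  ⇒ ω_s²/ω_c² = 18/5
Coupling ω_c² = ω_r¹ ⇒ overall = -33/61 × 18/5 = -594/305

-594/305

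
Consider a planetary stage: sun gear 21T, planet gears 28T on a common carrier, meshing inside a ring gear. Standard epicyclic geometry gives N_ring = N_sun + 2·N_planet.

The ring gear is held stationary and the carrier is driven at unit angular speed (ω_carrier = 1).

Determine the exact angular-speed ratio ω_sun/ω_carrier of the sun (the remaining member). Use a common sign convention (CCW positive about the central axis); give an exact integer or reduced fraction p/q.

14/3

N_ring = 21 + 2·28 = 77
21(ω_s−ω_c) = −77(ω_r−ω_c),  ω_r=0, ω_c=1
ω_s = 1 − (77/21)(0−1) = 14/3
ω_s/ω_c = 14/3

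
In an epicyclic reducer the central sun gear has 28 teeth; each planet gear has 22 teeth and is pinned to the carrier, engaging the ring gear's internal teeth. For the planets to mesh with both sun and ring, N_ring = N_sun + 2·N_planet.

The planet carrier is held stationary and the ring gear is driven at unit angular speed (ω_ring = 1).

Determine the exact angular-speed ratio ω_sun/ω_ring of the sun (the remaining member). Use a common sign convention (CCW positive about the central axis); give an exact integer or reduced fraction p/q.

-18/7

N_ring = 28 + 2·22 = 72
28(ω_s−ω_c) = −72(ω_r−ω_c),  ω_c=0, ω_r=1
ω_s = 0 − (72/28)(1−0) = -18/7
ω_s/ω_r = -18/7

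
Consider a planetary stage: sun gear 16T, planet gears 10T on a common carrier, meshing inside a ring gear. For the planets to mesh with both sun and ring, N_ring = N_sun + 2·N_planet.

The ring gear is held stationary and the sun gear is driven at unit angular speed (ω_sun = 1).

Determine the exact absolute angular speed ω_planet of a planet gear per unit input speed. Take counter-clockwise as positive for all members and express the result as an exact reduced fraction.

-4/5

N_ring = 16 + 2·10 = 36
16(ω_s−ω_c) = −36(ω_r−ω_c),  ω_r=0, ω_s=1
16(1−ω_c) = −36(0−ω_c)  ⇒  52ω_c = 16  ⇒  ω_c = 4/13
sun–planet: 16·(1−4/13) = −10·(ω_p−ω_c)  ⇒  ω_p−ω_c = −(16/10)·(9/13) = -72/65
ω_p = 4/13 − 72/65 = -4/5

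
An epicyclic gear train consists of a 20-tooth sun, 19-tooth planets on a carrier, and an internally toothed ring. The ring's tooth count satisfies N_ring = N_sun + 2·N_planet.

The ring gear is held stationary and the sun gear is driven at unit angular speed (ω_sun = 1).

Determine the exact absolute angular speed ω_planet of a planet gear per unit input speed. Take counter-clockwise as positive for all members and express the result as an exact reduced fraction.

N_ring = 20 + 2·19 = 58
20(ω_s−ω_c) = −58(ω_r−ω_c),  ω_r=0, ω_s=1
20(1−ω_c) = −58(0−ω_c)  ⇒  78ω_c = 20  ⇒  ω_c = 10/39
sun–planet: 20·(1−10/39) = −19·(ω_p−ω_c)  ⇒  ω_p−ω_c = −(20/19)·(29/39) = -580/741
ω_p = 10/39 − 580/741 = -10/19

-10/19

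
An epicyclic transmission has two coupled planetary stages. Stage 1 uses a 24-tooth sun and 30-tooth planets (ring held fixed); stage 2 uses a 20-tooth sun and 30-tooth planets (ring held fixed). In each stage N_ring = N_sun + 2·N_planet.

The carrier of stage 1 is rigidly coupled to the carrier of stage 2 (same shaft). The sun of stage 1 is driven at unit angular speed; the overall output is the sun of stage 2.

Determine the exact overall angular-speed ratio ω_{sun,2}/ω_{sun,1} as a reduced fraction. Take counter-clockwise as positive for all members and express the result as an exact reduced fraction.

Stage 1: N_ring = 24 + 2·30 = 84
Stage 1: 24(ω_s−ω_c) = −84(ω_r−ω_c),  ω_r=0, ω_s=1
Stage 1: 24(1−ω_c) = −84(0−ω_c)  ⇒  108ω_c = 24  ⇒  ω_c = 2/9
  ⇒ ω_c¹/ω_s¹ = 2/9
Stage 2: N_ring = 20 + 2·30 = 80
Stage 2: 20(ω_s−ω_c) = −80(ω_r−ω_c),  ω_r=0, ω_c=1
Stage 2: ω_s = 1 − (80/20)(0−1) = 5
  ⇒ ω_s²/ω_c² = 5
Coupling ω_c² = ω_c¹ ⇒ overall = 2/9 × 5 = 10/9

10/9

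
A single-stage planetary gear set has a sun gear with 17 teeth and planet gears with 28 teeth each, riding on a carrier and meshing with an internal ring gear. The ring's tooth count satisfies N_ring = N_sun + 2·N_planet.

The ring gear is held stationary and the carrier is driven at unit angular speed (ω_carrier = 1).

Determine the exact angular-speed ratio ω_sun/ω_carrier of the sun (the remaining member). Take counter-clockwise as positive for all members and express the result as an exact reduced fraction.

90/17

N_ring = 17 + 2·28 = 73
17(ω_s−ω_c) = −73(ω_r−ω_c),  ω_r=0, ω_c=1
ω_s = 1 − (73/17)(0−1) = 90/17
ω_s/ω_c = 90/17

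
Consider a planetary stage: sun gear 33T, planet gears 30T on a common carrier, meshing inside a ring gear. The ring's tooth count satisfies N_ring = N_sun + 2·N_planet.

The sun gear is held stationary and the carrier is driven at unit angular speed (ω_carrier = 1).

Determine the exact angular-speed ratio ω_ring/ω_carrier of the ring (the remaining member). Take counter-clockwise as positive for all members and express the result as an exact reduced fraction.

42/31

N_ring = 33 + 2·30 = 93
33(ω_s−ω_c) = −93(ω_r−ω_c),  ω_s=0, ω_c=1
ω_r = 1 − (33/93)(0−1) = 42/31
ω_r/ω_c = 42/31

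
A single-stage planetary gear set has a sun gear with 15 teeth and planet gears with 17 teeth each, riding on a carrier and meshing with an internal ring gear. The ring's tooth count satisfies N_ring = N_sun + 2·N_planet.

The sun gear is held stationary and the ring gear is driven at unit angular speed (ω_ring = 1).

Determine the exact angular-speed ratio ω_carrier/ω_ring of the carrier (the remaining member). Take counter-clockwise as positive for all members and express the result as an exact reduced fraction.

N_ring = 15 + 2·17 = 49
15(ω_s−ω_c) = −49(ω_r−ω_c),  ω_s=0, ω_r=1
15(0−ω_c) = −49(1−ω_c)  ⇒  64ω_c = 49  ⇒  ω_c = 49/64
ω_c/ω_r = 49/64

49/64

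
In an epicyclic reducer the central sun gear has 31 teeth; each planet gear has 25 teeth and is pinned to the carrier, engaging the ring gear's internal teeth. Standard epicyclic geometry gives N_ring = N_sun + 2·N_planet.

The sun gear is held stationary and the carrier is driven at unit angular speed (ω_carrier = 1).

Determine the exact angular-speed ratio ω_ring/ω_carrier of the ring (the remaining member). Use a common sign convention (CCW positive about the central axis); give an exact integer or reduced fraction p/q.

112/81

N_ring = 31 + 2·25 = 81
31(ω_s−ω_c) = −81(ω_r−ω_c),  ω_s=0, ω_c=1
ω_r = 1 − (31/81)(0−1) = 112/81
ω_r/ω_c = 112/81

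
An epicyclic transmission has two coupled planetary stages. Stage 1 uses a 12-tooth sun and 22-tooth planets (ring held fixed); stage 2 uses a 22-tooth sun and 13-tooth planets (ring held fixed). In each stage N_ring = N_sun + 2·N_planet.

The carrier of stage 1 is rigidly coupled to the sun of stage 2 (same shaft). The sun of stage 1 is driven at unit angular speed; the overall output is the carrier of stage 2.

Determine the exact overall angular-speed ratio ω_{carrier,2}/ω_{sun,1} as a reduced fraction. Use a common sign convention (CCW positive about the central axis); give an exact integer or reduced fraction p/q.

Stage 1: N_ring = 12 + 2·22 = 56
Stage 1: 12(ω_s−ω_c) = −56(ω_r−ω_c),  ω_r=0, ω_s=1
Stage 1: 12(1−ω_c) = −56(0−ω_c)  ⇒  68ω_c = 12  ⇒  ω_c = 3/17
  ⇒ ω_c¹/ω_s¹ = 3/17
Stage 2: N_ring = 22 + 2·13 = 48
Stage 2: 22(ω_s−ω_c) = −48(ω_r−ω_c),  ω_r=0, ω_s=1
Stage 2: 22(1−ω_c) = −48(0−ω_c)  ⇒  70ω_c = 22  ⇒  ω_c = 11/35
  ⇒ ω_c²/ω_s² = 11/35
Coupling ω_s² = ω_c¹ ⇒ overall = 3/17 × 11/35 = 33/595

33/595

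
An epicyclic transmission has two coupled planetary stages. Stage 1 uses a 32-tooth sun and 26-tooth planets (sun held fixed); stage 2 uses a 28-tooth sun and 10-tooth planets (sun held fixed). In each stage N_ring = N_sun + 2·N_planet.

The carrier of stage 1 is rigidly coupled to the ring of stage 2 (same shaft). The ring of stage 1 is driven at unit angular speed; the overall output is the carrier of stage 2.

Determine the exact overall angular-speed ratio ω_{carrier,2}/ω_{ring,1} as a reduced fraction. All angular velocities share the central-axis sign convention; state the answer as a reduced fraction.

252/551

Stage 1: N_ring = 32 + 2·26 = 84
Stage 1: 32(ω_s−ω_c) = −84(ω_r−ω_c),  ω_s=0, ω_r=1
Stage 1: 32(0−ω_c) = −84(1−ω_c)  ⇒  116ω_c = 84  ⇒  ω_c = 21/29
  ⇒ ω_c¹/ω_r¹ = 21/29
Stage 2: N_ring = 28 + 2·10 = 48
Stage 2: 28(ω_s−ω_c) = −48(ω_r−ω_c),  ω_s=0, ω_r=1
Stage 2: 28(0−ω_c) = −48(1−ω_c)  ⇒  76ω_c = 48  ⇒  ω_c = 12/19
  ⇒ ω_c²/ω_r² = 12/19
Coupling ω_r² = ω_c¹ ⇒ overall = 21/29 × 12/19 = 252/551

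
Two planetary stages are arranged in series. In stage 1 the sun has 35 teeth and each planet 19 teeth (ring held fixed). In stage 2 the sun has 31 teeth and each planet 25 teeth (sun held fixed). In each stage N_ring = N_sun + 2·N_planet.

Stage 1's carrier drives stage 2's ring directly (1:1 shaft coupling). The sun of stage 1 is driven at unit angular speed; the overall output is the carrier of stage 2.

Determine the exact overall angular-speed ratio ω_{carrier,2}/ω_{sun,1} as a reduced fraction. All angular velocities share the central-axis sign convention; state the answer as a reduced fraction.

15/64

Stage 1: N_ring = 35 + 2·19 = 73
Stage 1: 35(ω_s−ω_c) = −73(ω_r−ω_c),  ω_r=0, ω_s=1
Stage 1: 35(1−ω_c) = −73(0−ω_c)  ⇒  108ω_c = 35  ⇒  ω_c = 35/108
  ⇒ ω_c¹/ω_s¹ = 35/108
Stage 2: N_ring = 31 + 2·25 = 81
Stage 2: 31(ω_s−ω_c) = −81(ω_r−ω_c),  ω_s=0, ω_r=1
Stage 2: 31(0−ω_c) = −81(1−ω_c)  ⇒  112ω_c = 81  ⇒  ω_c = 81/112
  ⇒ ω_c²/ω_r² = 81/112
Coupling ω_r² = ω_c¹ ⇒ overall = 35/108 × 81/112 = 15/64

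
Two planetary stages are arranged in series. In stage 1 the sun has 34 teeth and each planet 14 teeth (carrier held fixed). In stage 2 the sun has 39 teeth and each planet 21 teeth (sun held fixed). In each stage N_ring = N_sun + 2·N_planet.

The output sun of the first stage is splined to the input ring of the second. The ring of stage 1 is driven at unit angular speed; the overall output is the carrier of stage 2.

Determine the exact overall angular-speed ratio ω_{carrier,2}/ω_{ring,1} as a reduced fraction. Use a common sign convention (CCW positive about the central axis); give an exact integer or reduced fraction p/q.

-837/680

Stage 1: N_ring = 34 + 2·14 = 62
Stage 1: 34(ω_s−ω_c) = −62(ω_r−ω_c),  ω_c=0, ω_r=1
Stage 1: ω_s = 0 − (62/34)(1−0) = -31/17
  ⇒ ω_s¹/ω_r¹ = -31/17
Stage 2: N_ring = 39 + 2·21 = 81
Stage 2: 39(ω_s−ω_c) = −81(ω_r−ω_c),  ω_s=0, ω_r=1
Stage 2: 39(0−ω_c) = −81(1−ω_c)  ⇒  120ω_c = 81  ⇒  ω_c = 27/40
  ⇒ ω_c²/ω_r² = 27/40
Coupling ω_r² = ω_s¹ ⇒ overall = -31/17 × 27/40 = -837/680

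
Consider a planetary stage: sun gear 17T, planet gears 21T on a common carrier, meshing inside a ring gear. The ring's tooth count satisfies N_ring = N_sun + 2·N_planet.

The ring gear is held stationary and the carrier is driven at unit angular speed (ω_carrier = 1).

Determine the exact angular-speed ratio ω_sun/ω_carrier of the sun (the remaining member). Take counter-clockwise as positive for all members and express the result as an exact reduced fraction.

76/17

N_ring = 17 + 2·21 = 59
17(ω_s−ω_c) = −59(ω_r−ω_c),  ω_r=0, ω_c=1
ω_s = 1 − (59/17)(0−1) = 76/17
ω_s/ω_c = 76/17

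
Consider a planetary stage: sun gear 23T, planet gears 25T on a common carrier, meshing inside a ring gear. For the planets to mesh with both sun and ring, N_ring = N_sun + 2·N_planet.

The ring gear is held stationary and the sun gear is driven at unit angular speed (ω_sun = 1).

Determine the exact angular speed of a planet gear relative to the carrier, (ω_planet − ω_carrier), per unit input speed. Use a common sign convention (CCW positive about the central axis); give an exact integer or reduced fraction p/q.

-1679/2400

N_ring = 23 + 2·25 = 73
23(ω_s−ω_c) = −73(ω_r−ω_c),  ω_r=0, ω_s=1
23(1−ω_c) = −73(0−ω_c)  ⇒  96ω_c = 23  ⇒  ω_c = 23/96
sun–planet: 23·(1−23/96) = −25·(ω_p−ω_c)  ⇒  ω_p−ω_c = −(23/25)·(73/96) = -1679/2400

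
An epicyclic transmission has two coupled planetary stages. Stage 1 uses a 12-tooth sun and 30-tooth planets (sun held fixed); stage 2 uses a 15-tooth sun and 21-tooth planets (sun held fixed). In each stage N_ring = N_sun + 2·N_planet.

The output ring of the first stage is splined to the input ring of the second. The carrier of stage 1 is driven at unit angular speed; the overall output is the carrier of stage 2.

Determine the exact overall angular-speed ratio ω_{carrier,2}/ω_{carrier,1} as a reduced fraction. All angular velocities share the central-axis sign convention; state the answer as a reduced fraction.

Stage 1: N_ring = 12 + 2·30 = 72
Stage 1: 12(ω_s−ω_c) = −72(ω_r−ω_c),  ω_s=0, ω_c=1
Stage 1: ω_r = 1 − (12/72)(0−1) = 7/6
  ⇒ ω_r¹/ω_c¹ = 7/6
Stage 2: N_ring = 15 + 2·21 = 57
Stage 2: 15(ω_s−ω_c) = −57(ω_r−ω_c),  ω_s=0, ω_r=1
Stage 2: 15(0−ω_c) = −57(1−ω_c)  ⇒  72ω_c = 57  ⇒  ω_c = 19/24
  ⇒ ω_c²/ω_r² = 19/24
Coupling ω_r² = ω_r¹ ⇒ overall = 7/6 × 19/24 = 133/144

133/144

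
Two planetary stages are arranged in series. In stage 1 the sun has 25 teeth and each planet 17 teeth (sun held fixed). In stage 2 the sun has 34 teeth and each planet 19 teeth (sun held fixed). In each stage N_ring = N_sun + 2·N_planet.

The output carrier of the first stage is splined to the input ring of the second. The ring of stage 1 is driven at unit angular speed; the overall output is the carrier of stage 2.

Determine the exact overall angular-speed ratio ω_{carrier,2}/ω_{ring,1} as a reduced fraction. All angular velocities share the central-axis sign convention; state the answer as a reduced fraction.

177/371

Stage 1: N_ring = 25 + 2·17 = 59
Stage 1: 25(ω_s−ω_c) = −59(ω_r−ω_c),  ω_s=0, ω_r=1
Stage 1: 25(0−ω_c) = −59(1−ω_c)  ⇒  84ω_c = 59  ⇒  ω_c = 59/84
  ⇒ ω_c¹/ω_r¹ = 59/84
Stage 2: N_ring = 34 + 2·19 = 72
Stage 2: 34(ω_s−ω_c) = −72(ω_r−ω_c),  ω_s=0, ω_r=1
Stage 2: 34(0−ω_c) = −72(1−ω_c)  ⇒  106ω_c = 72  ⇒  ω_c = 36/53
  ⇒ ω_c²/ω_r² = 36/53
Coupling ω_r² = ω_c¹ ⇒ overall = 59/84 × 36/53 = 177/371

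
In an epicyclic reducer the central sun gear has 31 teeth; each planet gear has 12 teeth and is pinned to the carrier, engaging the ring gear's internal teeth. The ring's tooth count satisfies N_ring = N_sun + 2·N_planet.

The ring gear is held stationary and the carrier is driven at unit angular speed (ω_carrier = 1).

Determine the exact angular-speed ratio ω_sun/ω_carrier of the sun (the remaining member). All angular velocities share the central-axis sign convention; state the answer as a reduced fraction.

86/31

N_ring = 31 + 2·12 = 55
31(ω_s−ω_c) = −55(ω_r−ω_c),  ω_r=0, ω_c=1
ω_s = 1 − (55/31)(0−1) = 86/31
ω_s/ω_c = 86/31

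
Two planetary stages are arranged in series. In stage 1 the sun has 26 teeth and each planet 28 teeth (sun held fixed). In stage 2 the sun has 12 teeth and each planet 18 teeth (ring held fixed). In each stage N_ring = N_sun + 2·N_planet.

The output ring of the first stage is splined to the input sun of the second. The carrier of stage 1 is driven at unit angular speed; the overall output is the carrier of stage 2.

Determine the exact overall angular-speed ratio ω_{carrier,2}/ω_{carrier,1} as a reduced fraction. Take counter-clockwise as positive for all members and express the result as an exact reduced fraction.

Stage 1: N_ring = 26 + 2·28 = 82
Stage 1: 26(ω_s−ω_c) = −82(ω_r−ω_c),  ω_s=0, ω_c=1
Stage 1: ω_r = 1 − (26/82)(0−1) = 54/41
  ⇒ ω_r¹/ω_c¹ = 54/41
Stage 2: N_ring = 12 + 2·18 = 48
Stage 2: 12(ω_s−ω_c) = −48(ω_r−ω_c),  ω_r=0, ω_s=1
Stage 2: 12(1−ω_c) = −48(0−ω_c)  ⇒  60ω_c = 12  ⇒  ω_c = 1/5
  ⇒ ω_c²/ω_s² = 1/5
Coupling ω_s² = ω_r¹ ⇒ overall = 54/41 × 1/5 = 54/205

54/205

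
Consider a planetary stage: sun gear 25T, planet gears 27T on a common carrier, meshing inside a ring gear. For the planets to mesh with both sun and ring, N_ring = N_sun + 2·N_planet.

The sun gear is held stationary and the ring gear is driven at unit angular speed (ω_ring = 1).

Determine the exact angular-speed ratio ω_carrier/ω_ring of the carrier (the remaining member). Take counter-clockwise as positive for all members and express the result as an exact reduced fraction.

N_ring = 25 + 2·27 = 79
25(ω_s−ω_c) = −79(ω_r−ω_c),  ω_s=0, ω_r=1
25(0−ω_c) = −79(1−ω_c)  ⇒  104ω_c = 79  ⇒  ω_c = 79/104
ω_c/ω_r = 79/104

79/104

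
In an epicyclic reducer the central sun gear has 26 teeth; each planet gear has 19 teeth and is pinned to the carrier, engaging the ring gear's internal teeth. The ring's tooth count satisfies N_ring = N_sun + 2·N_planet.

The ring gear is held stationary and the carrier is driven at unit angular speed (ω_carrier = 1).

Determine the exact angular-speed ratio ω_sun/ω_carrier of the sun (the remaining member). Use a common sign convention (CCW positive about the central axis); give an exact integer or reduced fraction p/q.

N_ring = 26 + 2·19 = 64
26(ω_s−ω_c) = −64(ω_r−ω_c),  ω_r=0, ω_c=1
ω_s = 1 − (64/26)(0−1) = 45/13
ω_s/ω_c = 45/13

45/13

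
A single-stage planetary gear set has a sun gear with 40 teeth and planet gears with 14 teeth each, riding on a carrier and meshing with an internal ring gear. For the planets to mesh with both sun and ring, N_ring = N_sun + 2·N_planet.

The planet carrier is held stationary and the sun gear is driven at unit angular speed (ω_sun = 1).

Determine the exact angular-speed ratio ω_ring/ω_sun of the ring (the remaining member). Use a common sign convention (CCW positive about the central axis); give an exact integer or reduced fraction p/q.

N_ring = 40 + 2·14 = 68
40(ω_s−ω_c) = −68(ω_r−ω_c),  ω_c=0, ω_s=1
ω_r = 0 − (40/68)(1−0) = -10/17
ω_r/ω_s = -10/17

-10/17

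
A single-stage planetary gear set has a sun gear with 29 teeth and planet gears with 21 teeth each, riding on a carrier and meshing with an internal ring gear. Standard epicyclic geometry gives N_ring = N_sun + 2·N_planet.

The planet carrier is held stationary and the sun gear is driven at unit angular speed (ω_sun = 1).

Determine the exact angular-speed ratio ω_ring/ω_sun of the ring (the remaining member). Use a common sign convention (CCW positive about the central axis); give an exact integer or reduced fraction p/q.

-29/71

N_ring = 29 + 2·21 = 71
29(ω_s−ω_c) = −71(ω_r−ω_c),  ω_c=0, ω_s=1
ω_r = 0 − (29/71)(1−0) = -29/71
ω_r/ω_s = -29/71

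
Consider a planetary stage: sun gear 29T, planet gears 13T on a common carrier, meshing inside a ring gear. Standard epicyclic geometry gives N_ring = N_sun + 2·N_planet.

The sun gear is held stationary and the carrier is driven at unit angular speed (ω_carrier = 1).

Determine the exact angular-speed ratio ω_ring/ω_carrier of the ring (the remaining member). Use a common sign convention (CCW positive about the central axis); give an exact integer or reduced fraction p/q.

N_ring = 29 + 2·13 = 55
29(ω_s−ω_c) = −55(ω_r−ω_c),  ω_s=0, ω_c=1
ω_r = 1 − (29/55)(0−1) = 84/55
ω_r/ω_c = 84/55

84/55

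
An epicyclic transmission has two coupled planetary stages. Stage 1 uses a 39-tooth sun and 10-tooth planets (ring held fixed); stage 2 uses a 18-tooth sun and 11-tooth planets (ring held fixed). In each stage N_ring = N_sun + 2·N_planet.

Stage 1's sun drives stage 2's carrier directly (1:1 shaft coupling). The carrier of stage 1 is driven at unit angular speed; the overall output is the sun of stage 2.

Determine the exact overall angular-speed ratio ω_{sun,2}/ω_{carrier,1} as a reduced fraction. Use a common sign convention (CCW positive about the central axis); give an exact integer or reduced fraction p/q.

2842/351

Stage 1: N_ring = 39 + 2·10 = 59
Stage 1: 39(ω_s−ω_c) = −59(ω_r−ω_c),  ω_r=0, ω_c=1
Stage 1: ω_s = 1 − (59/39)(0−1) = 98/39
  ⇒ ω_s¹/ω_c¹ = 98/39
Stage 2: N_ring = 18 + 2·11 = 40
Stage 2: 18(ω_s−ω_c) = −40(ω_r−ω_c),  ω_r=0, ω_c=1
Stage 2: ω_s = 1 − (40/18)(0−1) = 29/9
  ⇒ ω_s²/ω_c² = 29/9
Coupling ω_c² = ω_s¹ ⇒ overall = 98/39 × 29/9 = 2842/351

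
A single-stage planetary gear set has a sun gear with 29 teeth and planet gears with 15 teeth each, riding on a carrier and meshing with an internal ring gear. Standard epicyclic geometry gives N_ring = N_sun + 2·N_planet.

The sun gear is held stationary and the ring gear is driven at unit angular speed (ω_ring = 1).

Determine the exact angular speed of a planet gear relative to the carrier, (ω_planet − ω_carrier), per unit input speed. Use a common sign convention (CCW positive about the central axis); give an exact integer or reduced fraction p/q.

N_ring = 29 + 2·15 = 59
29(ω_s−ω_c) = −59(ω_r−ω_c),  ω_s=0, ω_r=1
29(0−ω_c) = −59(1−ω_c)  ⇒  88ω_c = 59  ⇒  ω_c = 59/88
sun–planet: 29·(0−59/88) = −15·(ω_p−ω_c)  ⇒  ω_p−ω_c = −(29/15)·(-59/88) = 1711/1320

1711/1320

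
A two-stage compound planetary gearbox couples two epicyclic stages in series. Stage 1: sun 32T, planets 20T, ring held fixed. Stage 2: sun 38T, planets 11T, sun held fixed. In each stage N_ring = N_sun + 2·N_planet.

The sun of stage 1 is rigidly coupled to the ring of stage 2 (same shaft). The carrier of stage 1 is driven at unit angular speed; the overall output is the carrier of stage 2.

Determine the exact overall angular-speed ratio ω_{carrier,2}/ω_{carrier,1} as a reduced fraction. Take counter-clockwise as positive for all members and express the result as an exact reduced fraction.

195/98

Stage 1: N_ring = 32 + 2·20 = 72
Stage 1: 32(ω_s−ω_c) = −72(ω_r−ω_c),  ω_r=0, ω_c=1
Stage 1: ω_s = 1 − (72/32)(0−1) = 13/4
  ⇒ ω_s¹/ω_c¹ = 13/4
Stage 2: N_ring = 38 + 2·11 = 60
Stage 2: 38(ω_s−ω_c) = −60(ω_r−ω_c),  ω_s=0, ω_r=1
Stage 2: 38(0−ω_c) = −60(1−ω_c)  ⇒  98ω_c = 60  ⇒  ω_c = 30/49
  ⇒ ω_c²/ω_r² = 30/49
Coupling ω_r² = ω_s¹ ⇒ overall = 13/4 × 30/49 = 195/98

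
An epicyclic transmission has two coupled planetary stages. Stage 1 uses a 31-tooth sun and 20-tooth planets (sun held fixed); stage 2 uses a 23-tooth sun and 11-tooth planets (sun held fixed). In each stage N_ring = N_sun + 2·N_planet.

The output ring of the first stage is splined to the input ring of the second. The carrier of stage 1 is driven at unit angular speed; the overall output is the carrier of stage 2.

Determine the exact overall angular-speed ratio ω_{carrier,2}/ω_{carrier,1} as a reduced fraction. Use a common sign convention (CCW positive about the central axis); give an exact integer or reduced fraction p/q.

135/142

Stage 1: N_ring = 31 + 2·20 = 71
Stage 1: 31(ω_s−ω_c) = −71(ω_r−ω_c),  ω_s=0, ω_c=1
Stage 1: ω_r = 1 − (31/71)(0−1) = 102/71
  ⇒ ω_r¹/ω_c¹ = 102/71
Stage 2: N_ring = 23 + 2·11 = 45
Stage 2: 23(ω_s−ω_c) = −45(ω_r−ω_c),  ω_s=0, ω_r=1
Stage 2: 23(0−ω_c) = −45(1−ω_c)  ⇒  68ω_c = 45  ⇒  ω_c = 45/68
  ⇒ ω_c²/ω_r² = 45/68
Coupling ω_r² = ω_r¹ ⇒ overall = 102/71 × 45/68 = 135/142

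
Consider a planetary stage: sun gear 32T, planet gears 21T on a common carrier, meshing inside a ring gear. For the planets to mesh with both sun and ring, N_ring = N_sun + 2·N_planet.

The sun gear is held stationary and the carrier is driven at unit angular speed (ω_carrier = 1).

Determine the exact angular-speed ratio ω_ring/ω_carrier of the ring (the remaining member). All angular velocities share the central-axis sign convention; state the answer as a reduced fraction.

N_ring = 32 + 2·21 = 74
32(ω_s−ω_c) = −74(ω_r−ω_c),  ω_s=0, ω_c=1
ω_r = 1 − (32/74)(0−1) = 53/37
ω_r/ω_c = 53/37

53/37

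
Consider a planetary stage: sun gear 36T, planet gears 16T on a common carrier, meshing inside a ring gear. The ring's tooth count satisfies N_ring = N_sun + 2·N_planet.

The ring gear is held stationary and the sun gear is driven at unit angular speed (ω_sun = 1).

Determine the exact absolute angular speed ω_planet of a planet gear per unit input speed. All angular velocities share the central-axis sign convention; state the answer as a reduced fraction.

N_ring = 36 + 2·16 = 68
36(ω_s−ω_c) = −68(ω_r−ω_c),  ω_r=0, ω_s=1
36(1−ω_c) = −68(0−ω_c)  ⇒  104ω_c = 36  ⇒  ω_c = 9/26
sun–planet: 36·(1−9/26) = −16·(ω_p−ω_c)  ⇒  ω_p−ω_c = −(36/16)·(17/26) = -153/104
ω_p = 9/26 − 153/104 = -9/8

-9/8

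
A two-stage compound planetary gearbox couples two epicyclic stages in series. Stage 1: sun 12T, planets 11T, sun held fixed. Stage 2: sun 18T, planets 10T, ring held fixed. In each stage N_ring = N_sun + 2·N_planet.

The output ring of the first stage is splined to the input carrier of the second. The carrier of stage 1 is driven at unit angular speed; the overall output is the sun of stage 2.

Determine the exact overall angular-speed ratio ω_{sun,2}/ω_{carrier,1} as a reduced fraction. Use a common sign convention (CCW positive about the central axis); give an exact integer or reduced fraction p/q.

644/153

Stage 1: N_ring = 12 + 2·11 = 34
Stage 1: 12(ω_s−ω_c) = −34(ω_r−ω_c),  ω_s=0, ω_c=1
Stage 1: ω_r = 1 − (12/34)(0−1) = 23/17
  ⇒ ω_r¹/ω_c¹ = 23/17
Stage 2: N_ring = 18 + 2·10 = 38
Stage 2: 18(ω_s−ω_c) = −38(ω_r−ω_c),  ω_r=0, ω_c=1
Stage 2: ω_s = 1 − (38/18)(0−1) = 28/9
  ⇒ ω_s²/ω_c² = 28/9
Coupling ω_c² = ω_r¹ ⇒ overall = 23/17 × 28/9 = 644/153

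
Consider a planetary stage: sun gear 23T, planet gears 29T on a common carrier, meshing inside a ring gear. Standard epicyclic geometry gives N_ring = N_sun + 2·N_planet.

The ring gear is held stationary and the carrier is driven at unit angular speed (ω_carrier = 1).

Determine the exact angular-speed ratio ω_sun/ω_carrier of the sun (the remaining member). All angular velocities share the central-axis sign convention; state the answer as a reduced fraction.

N_ring = 23 + 2·29 = 81
23(ω_s−ω_c) = −81(ω_r−ω_c),  ω_r=0, ω_c=1
ω_s = 1 − (81/23)(0−1) = 104/23
ω_s/ω_c = 104/23

104/23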